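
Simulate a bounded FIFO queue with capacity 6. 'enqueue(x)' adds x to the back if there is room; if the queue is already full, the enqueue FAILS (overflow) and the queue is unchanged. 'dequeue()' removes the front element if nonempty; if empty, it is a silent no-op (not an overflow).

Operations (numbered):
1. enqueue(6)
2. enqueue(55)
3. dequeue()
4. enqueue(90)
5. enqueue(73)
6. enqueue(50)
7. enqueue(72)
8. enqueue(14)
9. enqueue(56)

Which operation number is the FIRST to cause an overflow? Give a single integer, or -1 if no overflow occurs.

Answer: 9

Derivation:
1. enqueue(6): size=1
2. enqueue(55): size=2
3. dequeue(): size=1
4. enqueue(90): size=2
5. enqueue(73): size=3
6. enqueue(50): size=4
7. enqueue(72): size=5
8. enqueue(14): size=6
9. enqueue(56): size=6=cap → OVERFLOW (fail)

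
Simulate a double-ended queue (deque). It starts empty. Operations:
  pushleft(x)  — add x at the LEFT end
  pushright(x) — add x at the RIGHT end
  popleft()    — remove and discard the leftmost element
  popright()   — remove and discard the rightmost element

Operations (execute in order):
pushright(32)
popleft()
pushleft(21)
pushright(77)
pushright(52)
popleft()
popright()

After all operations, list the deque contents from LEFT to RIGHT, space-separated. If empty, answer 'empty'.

pushright(32): [32]
popleft(): []
pushleft(21): [21]
pushright(77): [21, 77]
pushright(52): [21, 77, 52]
popleft(): [77, 52]
popright(): [77]

Answer: 77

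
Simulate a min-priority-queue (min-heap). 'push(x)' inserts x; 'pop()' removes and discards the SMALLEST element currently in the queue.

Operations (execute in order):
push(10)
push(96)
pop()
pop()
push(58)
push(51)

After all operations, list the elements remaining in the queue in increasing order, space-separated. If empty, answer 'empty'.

push(10): heap contents = [10]
push(96): heap contents = [10, 96]
pop() → 10: heap contents = [96]
pop() → 96: heap contents = []
push(58): heap contents = [58]
push(51): heap contents = [51, 58]

Answer: 51 58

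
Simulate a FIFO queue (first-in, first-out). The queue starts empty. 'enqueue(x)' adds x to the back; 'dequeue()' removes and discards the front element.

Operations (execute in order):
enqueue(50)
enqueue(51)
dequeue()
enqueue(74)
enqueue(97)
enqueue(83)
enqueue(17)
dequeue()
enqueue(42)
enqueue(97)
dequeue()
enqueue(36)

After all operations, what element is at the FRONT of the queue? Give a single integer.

enqueue(50): queue = [50]
enqueue(51): queue = [50, 51]
dequeue(): queue = [51]
enqueue(74): queue = [51, 74]
enqueue(97): queue = [51, 74, 97]
enqueue(83): queue = [51, 74, 97, 83]
enqueue(17): queue = [51, 74, 97, 83, 17]
dequeue(): queue = [74, 97, 83, 17]
enqueue(42): queue = [74, 97, 83, 17, 42]
enqueue(97): queue = [74, 97, 83, 17, 42, 97]
dequeue(): queue = [97, 83, 17, 42, 97]
enqueue(36): queue = [97, 83, 17, 42, 97, 36]

Answer: 97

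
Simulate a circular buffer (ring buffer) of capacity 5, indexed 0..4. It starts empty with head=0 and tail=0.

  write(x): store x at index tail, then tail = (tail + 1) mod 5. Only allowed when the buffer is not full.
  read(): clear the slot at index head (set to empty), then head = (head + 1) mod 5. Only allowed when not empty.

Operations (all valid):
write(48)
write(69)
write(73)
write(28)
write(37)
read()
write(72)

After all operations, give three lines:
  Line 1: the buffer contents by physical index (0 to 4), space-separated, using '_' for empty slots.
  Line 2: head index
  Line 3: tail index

Answer: 72 69 73 28 37
1
1

Derivation:
write(48): buf=[48 _ _ _ _], head=0, tail=1, size=1
write(69): buf=[48 69 _ _ _], head=0, tail=2, size=2
write(73): buf=[48 69 73 _ _], head=0, tail=3, size=3
write(28): buf=[48 69 73 28 _], head=0, tail=4, size=4
write(37): buf=[48 69 73 28 37], head=0, tail=0, size=5
read(): buf=[_ 69 73 28 37], head=1, tail=0, size=4
write(72): buf=[72 69 73 28 37], head=1, tail=1, size=5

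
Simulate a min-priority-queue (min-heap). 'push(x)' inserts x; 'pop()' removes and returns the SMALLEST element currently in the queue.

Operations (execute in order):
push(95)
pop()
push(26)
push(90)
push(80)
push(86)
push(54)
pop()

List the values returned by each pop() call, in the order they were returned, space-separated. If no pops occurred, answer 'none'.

push(95): heap contents = [95]
pop() → 95: heap contents = []
push(26): heap contents = [26]
push(90): heap contents = [26, 90]
push(80): heap contents = [26, 80, 90]
push(86): heap contents = [26, 80, 86, 90]
push(54): heap contents = [26, 54, 80, 86, 90]
pop() → 26: heap contents = [54, 80, 86, 90]

Answer: 95 26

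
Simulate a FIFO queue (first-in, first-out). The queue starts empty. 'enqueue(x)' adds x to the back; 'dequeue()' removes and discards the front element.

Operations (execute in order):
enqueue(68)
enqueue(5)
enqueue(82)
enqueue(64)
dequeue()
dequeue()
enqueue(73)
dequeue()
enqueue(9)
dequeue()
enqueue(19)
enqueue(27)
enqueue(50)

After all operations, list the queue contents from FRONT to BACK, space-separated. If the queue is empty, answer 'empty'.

Answer: 73 9 19 27 50

Derivation:
enqueue(68): [68]
enqueue(5): [68, 5]
enqueue(82): [68, 5, 82]
enqueue(64): [68, 5, 82, 64]
dequeue(): [5, 82, 64]
dequeue(): [82, 64]
enqueue(73): [82, 64, 73]
dequeue(): [64, 73]
enqueue(9): [64, 73, 9]
dequeue(): [73, 9]
enqueue(19): [73, 9, 19]
enqueue(27): [73, 9, 19, 27]
enqueue(50): [73, 9, 19, 27, 50]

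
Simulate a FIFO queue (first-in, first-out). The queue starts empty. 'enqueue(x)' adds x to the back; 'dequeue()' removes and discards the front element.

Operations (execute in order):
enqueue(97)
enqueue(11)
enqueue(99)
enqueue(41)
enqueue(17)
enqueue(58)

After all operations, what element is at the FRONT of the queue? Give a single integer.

Answer: 97

Derivation:
enqueue(97): queue = [97]
enqueue(11): queue = [97, 11]
enqueue(99): queue = [97, 11, 99]
enqueue(41): queue = [97, 11, 99, 41]
enqueue(17): queue = [97, 11, 99, 41, 17]
enqueue(58): queue = [97, 11, 99, 41, 17, 58]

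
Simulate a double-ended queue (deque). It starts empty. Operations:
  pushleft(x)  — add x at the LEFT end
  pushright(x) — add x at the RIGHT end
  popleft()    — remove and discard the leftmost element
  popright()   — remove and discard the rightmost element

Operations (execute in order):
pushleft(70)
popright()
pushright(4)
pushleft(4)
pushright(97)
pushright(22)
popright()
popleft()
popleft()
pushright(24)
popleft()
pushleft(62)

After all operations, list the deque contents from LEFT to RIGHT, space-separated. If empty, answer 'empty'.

pushleft(70): [70]
popright(): []
pushright(4): [4]
pushleft(4): [4, 4]
pushright(97): [4, 4, 97]
pushright(22): [4, 4, 97, 22]
popright(): [4, 4, 97]
popleft(): [4, 97]
popleft(): [97]
pushright(24): [97, 24]
popleft(): [24]
pushleft(62): [62, 24]

Answer: 62 24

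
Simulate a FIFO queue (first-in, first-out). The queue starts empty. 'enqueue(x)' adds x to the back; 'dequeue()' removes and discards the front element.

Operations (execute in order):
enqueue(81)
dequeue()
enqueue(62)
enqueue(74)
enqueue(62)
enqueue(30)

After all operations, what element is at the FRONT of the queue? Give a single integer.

Answer: 62

Derivation:
enqueue(81): queue = [81]
dequeue(): queue = []
enqueue(62): queue = [62]
enqueue(74): queue = [62, 74]
enqueue(62): queue = [62, 74, 62]
enqueue(30): queue = [62, 74, 62, 30]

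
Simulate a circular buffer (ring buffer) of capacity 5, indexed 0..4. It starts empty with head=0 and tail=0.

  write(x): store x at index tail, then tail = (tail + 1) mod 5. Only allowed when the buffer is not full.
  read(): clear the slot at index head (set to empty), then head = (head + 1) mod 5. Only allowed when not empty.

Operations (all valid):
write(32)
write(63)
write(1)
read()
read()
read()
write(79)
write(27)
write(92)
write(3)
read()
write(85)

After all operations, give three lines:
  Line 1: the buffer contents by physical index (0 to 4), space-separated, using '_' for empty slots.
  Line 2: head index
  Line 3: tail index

write(32): buf=[32 _ _ _ _], head=0, tail=1, size=1
write(63): buf=[32 63 _ _ _], head=0, tail=2, size=2
write(1): buf=[32 63 1 _ _], head=0, tail=3, size=3
read(): buf=[_ 63 1 _ _], head=1, tail=3, size=2
read(): buf=[_ _ 1 _ _], head=2, tail=3, size=1
read(): buf=[_ _ _ _ _], head=3, tail=3, size=0
write(79): buf=[_ _ _ 79 _], head=3, tail=4, size=1
write(27): buf=[_ _ _ 79 27], head=3, tail=0, size=2
write(92): buf=[92 _ _ 79 27], head=3, tail=1, size=3
write(3): buf=[92 3 _ 79 27], head=3, tail=2, size=4
read(): buf=[92 3 _ _ 27], head=4, tail=2, size=3
write(85): buf=[92 3 85 _ 27], head=4, tail=3, size=4

Answer: 92 3 85 _ 27
4
3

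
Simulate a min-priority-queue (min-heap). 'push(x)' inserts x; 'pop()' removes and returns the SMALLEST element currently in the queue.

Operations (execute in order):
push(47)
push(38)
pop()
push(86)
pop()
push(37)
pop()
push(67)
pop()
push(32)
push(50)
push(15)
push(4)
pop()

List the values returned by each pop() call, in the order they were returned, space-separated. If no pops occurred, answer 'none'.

Answer: 38 47 37 67 4

Derivation:
push(47): heap contents = [47]
push(38): heap contents = [38, 47]
pop() → 38: heap contents = [47]
push(86): heap contents = [47, 86]
pop() → 47: heap contents = [86]
push(37): heap contents = [37, 86]
pop() → 37: heap contents = [86]
push(67): heap contents = [67, 86]
pop() → 67: heap contents = [86]
push(32): heap contents = [32, 86]
push(50): heap contents = [32, 50, 86]
push(15): heap contents = [15, 32, 50, 86]
push(4): heap contents = [4, 15, 32, 50, 86]
pop() → 4: heap contents = [15, 32, 50, 86]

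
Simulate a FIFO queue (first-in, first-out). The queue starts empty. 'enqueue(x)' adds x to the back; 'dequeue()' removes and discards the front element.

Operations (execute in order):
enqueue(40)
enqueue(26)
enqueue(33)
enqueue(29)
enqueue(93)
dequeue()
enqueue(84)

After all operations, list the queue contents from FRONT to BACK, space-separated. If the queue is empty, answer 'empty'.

Answer: 26 33 29 93 84

Derivation:
enqueue(40): [40]
enqueue(26): [40, 26]
enqueue(33): [40, 26, 33]
enqueue(29): [40, 26, 33, 29]
enqueue(93): [40, 26, 33, 29, 93]
dequeue(): [26, 33, 29, 93]
enqueue(84): [26, 33, 29, 93, 84]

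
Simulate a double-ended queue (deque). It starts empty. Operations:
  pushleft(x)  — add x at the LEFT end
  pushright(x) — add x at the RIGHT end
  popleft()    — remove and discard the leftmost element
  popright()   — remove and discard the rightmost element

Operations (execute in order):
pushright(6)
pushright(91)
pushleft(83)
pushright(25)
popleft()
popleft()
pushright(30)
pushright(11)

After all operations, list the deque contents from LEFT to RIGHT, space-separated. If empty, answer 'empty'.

Answer: 91 25 30 11

Derivation:
pushright(6): [6]
pushright(91): [6, 91]
pushleft(83): [83, 6, 91]
pushright(25): [83, 6, 91, 25]
popleft(): [6, 91, 25]
popleft(): [91, 25]
pushright(30): [91, 25, 30]
pushright(11): [91, 25, 30, 11]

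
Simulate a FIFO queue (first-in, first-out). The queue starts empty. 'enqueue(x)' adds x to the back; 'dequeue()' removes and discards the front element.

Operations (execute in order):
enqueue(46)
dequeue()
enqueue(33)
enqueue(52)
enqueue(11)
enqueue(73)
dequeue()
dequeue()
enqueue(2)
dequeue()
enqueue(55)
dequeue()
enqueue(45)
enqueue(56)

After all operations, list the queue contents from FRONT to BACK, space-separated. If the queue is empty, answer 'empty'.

Answer: 2 55 45 56

Derivation:
enqueue(46): [46]
dequeue(): []
enqueue(33): [33]
enqueue(52): [33, 52]
enqueue(11): [33, 52, 11]
enqueue(73): [33, 52, 11, 73]
dequeue(): [52, 11, 73]
dequeue(): [11, 73]
enqueue(2): [11, 73, 2]
dequeue(): [73, 2]
enqueue(55): [73, 2, 55]
dequeue(): [2, 55]
enqueue(45): [2, 55, 45]
enqueue(56): [2, 55, 45, 56]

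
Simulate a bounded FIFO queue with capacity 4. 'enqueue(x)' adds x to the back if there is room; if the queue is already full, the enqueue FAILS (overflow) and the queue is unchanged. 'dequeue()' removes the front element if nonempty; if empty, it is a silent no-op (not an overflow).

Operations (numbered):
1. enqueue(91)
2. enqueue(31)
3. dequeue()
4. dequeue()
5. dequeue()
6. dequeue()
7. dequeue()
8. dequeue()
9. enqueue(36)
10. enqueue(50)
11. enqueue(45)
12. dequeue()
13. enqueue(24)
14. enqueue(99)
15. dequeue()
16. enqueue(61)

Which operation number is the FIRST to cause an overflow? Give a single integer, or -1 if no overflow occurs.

Answer: -1

Derivation:
1. enqueue(91): size=1
2. enqueue(31): size=2
3. dequeue(): size=1
4. dequeue(): size=0
5. dequeue(): empty, no-op, size=0
6. dequeue(): empty, no-op, size=0
7. dequeue(): empty, no-op, size=0
8. dequeue(): empty, no-op, size=0
9. enqueue(36): size=1
10. enqueue(50): size=2
11. enqueue(45): size=3
12. dequeue(): size=2
13. enqueue(24): size=3
14. enqueue(99): size=4
15. dequeue(): size=3
16. enqueue(61): size=4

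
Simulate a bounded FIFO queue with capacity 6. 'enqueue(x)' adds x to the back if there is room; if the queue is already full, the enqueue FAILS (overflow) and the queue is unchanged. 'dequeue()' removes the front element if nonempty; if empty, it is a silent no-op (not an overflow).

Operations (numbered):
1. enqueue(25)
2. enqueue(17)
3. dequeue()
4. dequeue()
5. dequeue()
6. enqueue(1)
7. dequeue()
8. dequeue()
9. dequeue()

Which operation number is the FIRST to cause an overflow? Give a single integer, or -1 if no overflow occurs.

1. enqueue(25): size=1
2. enqueue(17): size=2
3. dequeue(): size=1
4. dequeue(): size=0
5. dequeue(): empty, no-op, size=0
6. enqueue(1): size=1
7. dequeue(): size=0
8. dequeue(): empty, no-op, size=0
9. dequeue(): empty, no-op, size=0

Answer: -1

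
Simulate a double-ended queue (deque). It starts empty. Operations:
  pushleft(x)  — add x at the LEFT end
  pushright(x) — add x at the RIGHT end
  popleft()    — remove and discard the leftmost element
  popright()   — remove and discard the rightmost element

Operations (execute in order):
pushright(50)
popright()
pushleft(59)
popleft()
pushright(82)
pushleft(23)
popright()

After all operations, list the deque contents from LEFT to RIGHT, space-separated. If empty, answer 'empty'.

Answer: 23

Derivation:
pushright(50): [50]
popright(): []
pushleft(59): [59]
popleft(): []
pushright(82): [82]
pushleft(23): [23, 82]
popright(): [23]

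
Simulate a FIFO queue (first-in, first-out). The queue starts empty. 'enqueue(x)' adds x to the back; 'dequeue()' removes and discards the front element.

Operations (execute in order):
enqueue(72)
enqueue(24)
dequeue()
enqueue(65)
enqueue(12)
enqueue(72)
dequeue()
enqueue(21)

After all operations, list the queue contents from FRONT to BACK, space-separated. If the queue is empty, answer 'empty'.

Answer: 65 12 72 21

Derivation:
enqueue(72): [72]
enqueue(24): [72, 24]
dequeue(): [24]
enqueue(65): [24, 65]
enqueue(12): [24, 65, 12]
enqueue(72): [24, 65, 12, 72]
dequeue(): [65, 12, 72]
enqueue(21): [65, 12, 72, 21]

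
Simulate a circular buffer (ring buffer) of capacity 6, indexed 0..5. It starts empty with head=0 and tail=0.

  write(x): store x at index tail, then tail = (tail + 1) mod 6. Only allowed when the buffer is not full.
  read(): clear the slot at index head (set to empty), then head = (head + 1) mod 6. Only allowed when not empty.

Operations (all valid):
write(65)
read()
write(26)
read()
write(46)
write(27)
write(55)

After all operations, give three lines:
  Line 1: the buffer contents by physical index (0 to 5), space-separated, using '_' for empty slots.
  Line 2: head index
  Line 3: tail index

write(65): buf=[65 _ _ _ _ _], head=0, tail=1, size=1
read(): buf=[_ _ _ _ _ _], head=1, tail=1, size=0
write(26): buf=[_ 26 _ _ _ _], head=1, tail=2, size=1
read(): buf=[_ _ _ _ _ _], head=2, tail=2, size=0
write(46): buf=[_ _ 46 _ _ _], head=2, tail=3, size=1
write(27): buf=[_ _ 46 27 _ _], head=2, tail=4, size=2
write(55): buf=[_ _ 46 27 55 _], head=2, tail=5, size=3

Answer: _ _ 46 27 55 _
2
5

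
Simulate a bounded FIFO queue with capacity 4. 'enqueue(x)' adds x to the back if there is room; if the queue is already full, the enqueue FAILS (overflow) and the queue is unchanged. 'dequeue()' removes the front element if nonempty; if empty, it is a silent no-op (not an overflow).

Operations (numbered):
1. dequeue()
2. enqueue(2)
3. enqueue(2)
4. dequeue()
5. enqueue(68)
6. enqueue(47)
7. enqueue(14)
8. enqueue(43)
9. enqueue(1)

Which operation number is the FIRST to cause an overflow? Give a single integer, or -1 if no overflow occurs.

Answer: 8

Derivation:
1. dequeue(): empty, no-op, size=0
2. enqueue(2): size=1
3. enqueue(2): size=2
4. dequeue(): size=1
5. enqueue(68): size=2
6. enqueue(47): size=3
7. enqueue(14): size=4
8. enqueue(43): size=4=cap → OVERFLOW (fail)
9. enqueue(1): size=4=cap → OVERFLOW (fail)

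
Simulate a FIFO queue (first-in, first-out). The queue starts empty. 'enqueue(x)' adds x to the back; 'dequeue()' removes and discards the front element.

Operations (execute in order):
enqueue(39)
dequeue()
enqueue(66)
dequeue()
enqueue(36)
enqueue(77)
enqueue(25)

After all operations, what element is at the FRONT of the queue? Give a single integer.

Answer: 36

Derivation:
enqueue(39): queue = [39]
dequeue(): queue = []
enqueue(66): queue = [66]
dequeue(): queue = []
enqueue(36): queue = [36]
enqueue(77): queue = [36, 77]
enqueue(25): queue = [36, 77, 25]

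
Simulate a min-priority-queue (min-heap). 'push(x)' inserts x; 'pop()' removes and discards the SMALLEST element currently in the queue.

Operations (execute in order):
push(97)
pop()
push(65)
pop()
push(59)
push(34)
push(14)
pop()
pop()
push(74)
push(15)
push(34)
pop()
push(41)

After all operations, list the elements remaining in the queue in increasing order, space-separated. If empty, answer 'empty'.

Answer: 34 41 59 74

Derivation:
push(97): heap contents = [97]
pop() → 97: heap contents = []
push(65): heap contents = [65]
pop() → 65: heap contents = []
push(59): heap contents = [59]
push(34): heap contents = [34, 59]
push(14): heap contents = [14, 34, 59]
pop() → 14: heap contents = [34, 59]
pop() → 34: heap contents = [59]
push(74): heap contents = [59, 74]
push(15): heap contents = [15, 59, 74]
push(34): heap contents = [15, 34, 59, 74]
pop() → 15: heap contents = [34, 59, 74]
push(41): heap contents = [34, 41, 59, 74]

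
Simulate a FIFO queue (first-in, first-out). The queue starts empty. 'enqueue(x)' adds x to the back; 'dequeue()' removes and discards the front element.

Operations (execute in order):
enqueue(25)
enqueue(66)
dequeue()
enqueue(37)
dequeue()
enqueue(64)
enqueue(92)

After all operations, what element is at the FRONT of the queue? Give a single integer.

Answer: 37

Derivation:
enqueue(25): queue = [25]
enqueue(66): queue = [25, 66]
dequeue(): queue = [66]
enqueue(37): queue = [66, 37]
dequeue(): queue = [37]
enqueue(64): queue = [37, 64]
enqueue(92): queue = [37, 64, 92]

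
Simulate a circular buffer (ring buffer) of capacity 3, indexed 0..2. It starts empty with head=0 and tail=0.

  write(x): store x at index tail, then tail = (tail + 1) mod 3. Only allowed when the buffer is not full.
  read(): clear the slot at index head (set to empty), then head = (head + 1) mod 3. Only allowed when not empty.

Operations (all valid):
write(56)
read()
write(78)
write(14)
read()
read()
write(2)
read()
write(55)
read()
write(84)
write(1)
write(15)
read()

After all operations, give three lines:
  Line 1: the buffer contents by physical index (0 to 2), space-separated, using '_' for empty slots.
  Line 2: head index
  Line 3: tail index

Answer: 1 15 _
0
2

Derivation:
write(56): buf=[56 _ _], head=0, tail=1, size=1
read(): buf=[_ _ _], head=1, tail=1, size=0
write(78): buf=[_ 78 _], head=1, tail=2, size=1
write(14): buf=[_ 78 14], head=1, tail=0, size=2
read(): buf=[_ _ 14], head=2, tail=0, size=1
read(): buf=[_ _ _], head=0, tail=0, size=0
write(2): buf=[2 _ _], head=0, tail=1, size=1
read(): buf=[_ _ _], head=1, tail=1, size=0
write(55): buf=[_ 55 _], head=1, tail=2, size=1
read(): buf=[_ _ _], head=2, tail=2, size=0
write(84): buf=[_ _ 84], head=2, tail=0, size=1
write(1): buf=[1 _ 84], head=2, tail=1, size=2
write(15): buf=[1 15 84], head=2, tail=2, size=3
read(): buf=[1 15 _], head=0, tail=2, size=2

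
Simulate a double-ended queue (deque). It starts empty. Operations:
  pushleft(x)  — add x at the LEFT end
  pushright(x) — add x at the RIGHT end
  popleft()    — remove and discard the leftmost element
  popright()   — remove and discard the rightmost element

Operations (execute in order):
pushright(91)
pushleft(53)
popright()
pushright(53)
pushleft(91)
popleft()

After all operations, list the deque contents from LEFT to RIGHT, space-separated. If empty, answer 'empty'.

Answer: 53 53

Derivation:
pushright(91): [91]
pushleft(53): [53, 91]
popright(): [53]
pushright(53): [53, 53]
pushleft(91): [91, 53, 53]
popleft(): [53, 53]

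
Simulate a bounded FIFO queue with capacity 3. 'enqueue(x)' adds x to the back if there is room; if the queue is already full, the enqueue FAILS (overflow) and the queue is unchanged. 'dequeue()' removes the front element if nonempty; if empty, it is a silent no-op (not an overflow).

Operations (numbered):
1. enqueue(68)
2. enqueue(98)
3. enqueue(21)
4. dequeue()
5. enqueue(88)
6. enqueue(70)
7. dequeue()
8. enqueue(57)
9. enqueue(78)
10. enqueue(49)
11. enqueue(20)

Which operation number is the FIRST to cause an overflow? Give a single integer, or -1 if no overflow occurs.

1. enqueue(68): size=1
2. enqueue(98): size=2
3. enqueue(21): size=3
4. dequeue(): size=2
5. enqueue(88): size=3
6. enqueue(70): size=3=cap → OVERFLOW (fail)
7. dequeue(): size=2
8. enqueue(57): size=3
9. enqueue(78): size=3=cap → OVERFLOW (fail)
10. enqueue(49): size=3=cap → OVERFLOW (fail)
11. enqueue(20): size=3=cap → OVERFLOW (fail)

Answer: 6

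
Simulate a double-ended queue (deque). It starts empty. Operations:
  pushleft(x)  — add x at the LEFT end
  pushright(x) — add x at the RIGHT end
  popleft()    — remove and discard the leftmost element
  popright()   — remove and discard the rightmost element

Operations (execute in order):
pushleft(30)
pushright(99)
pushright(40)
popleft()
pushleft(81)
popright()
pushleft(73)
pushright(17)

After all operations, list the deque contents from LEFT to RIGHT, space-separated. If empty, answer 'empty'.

Answer: 73 81 99 17

Derivation:
pushleft(30): [30]
pushright(99): [30, 99]
pushright(40): [30, 99, 40]
popleft(): [99, 40]
pushleft(81): [81, 99, 40]
popright(): [81, 99]
pushleft(73): [73, 81, 99]
pushright(17): [73, 81, 99, 17]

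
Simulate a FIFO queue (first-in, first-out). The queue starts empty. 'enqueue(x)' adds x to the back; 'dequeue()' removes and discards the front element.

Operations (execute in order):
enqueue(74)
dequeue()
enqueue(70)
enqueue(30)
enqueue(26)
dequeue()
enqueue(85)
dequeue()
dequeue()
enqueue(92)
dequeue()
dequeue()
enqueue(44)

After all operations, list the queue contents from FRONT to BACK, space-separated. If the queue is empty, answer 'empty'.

Answer: 44

Derivation:
enqueue(74): [74]
dequeue(): []
enqueue(70): [70]
enqueue(30): [70, 30]
enqueue(26): [70, 30, 26]
dequeue(): [30, 26]
enqueue(85): [30, 26, 85]
dequeue(): [26, 85]
dequeue(): [85]
enqueue(92): [85, 92]
dequeue(): [92]
dequeue(): []
enqueue(44): [44]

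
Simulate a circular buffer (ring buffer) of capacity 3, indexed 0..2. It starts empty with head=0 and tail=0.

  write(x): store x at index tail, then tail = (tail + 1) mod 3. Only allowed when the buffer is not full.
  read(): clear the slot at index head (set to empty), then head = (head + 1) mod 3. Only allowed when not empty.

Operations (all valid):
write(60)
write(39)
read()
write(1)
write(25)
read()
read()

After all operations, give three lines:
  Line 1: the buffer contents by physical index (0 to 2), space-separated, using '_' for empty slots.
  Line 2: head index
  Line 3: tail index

Answer: 25 _ _
0
1

Derivation:
write(60): buf=[60 _ _], head=0, tail=1, size=1
write(39): buf=[60 39 _], head=0, tail=2, size=2
read(): buf=[_ 39 _], head=1, tail=2, size=1
write(1): buf=[_ 39 1], head=1, tail=0, size=2
write(25): buf=[25 39 1], head=1, tail=1, size=3
read(): buf=[25 _ 1], head=2, tail=1, size=2
read(): buf=[25 _ _], head=0, tail=1, size=1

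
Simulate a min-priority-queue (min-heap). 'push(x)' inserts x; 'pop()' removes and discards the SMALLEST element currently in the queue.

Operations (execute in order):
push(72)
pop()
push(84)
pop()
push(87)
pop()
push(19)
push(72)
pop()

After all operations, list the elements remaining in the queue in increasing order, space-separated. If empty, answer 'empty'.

Answer: 72

Derivation:
push(72): heap contents = [72]
pop() → 72: heap contents = []
push(84): heap contents = [84]
pop() → 84: heap contents = []
push(87): heap contents = [87]
pop() → 87: heap contents = []
push(19): heap contents = [19]
push(72): heap contents = [19, 72]
pop() → 19: heap contents = [72]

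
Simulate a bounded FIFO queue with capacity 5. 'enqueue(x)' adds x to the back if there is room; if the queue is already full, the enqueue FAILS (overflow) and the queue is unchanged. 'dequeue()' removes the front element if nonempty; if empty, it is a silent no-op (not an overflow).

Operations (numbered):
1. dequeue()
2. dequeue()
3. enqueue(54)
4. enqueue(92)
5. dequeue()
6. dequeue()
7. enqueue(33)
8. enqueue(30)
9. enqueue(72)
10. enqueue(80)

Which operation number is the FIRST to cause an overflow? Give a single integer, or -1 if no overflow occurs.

1. dequeue(): empty, no-op, size=0
2. dequeue(): empty, no-op, size=0
3. enqueue(54): size=1
4. enqueue(92): size=2
5. dequeue(): size=1
6. dequeue(): size=0
7. enqueue(33): size=1
8. enqueue(30): size=2
9. enqueue(72): size=3
10. enqueue(80): size=4

Answer: -1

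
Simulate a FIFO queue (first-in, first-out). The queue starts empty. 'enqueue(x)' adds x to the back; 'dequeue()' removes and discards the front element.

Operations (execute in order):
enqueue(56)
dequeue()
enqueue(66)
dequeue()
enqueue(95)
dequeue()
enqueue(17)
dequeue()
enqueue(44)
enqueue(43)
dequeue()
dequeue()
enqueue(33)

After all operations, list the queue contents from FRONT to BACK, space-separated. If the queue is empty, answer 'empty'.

Answer: 33

Derivation:
enqueue(56): [56]
dequeue(): []
enqueue(66): [66]
dequeue(): []
enqueue(95): [95]
dequeue(): []
enqueue(17): [17]
dequeue(): []
enqueue(44): [44]
enqueue(43): [44, 43]
dequeue(): [43]
dequeue(): []
enqueue(33): [33]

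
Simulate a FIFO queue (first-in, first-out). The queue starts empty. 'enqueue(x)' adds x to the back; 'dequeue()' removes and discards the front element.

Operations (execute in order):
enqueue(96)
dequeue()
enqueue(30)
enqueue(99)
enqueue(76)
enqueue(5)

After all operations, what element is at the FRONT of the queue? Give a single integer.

enqueue(96): queue = [96]
dequeue(): queue = []
enqueue(30): queue = [30]
enqueue(99): queue = [30, 99]
enqueue(76): queue = [30, 99, 76]
enqueue(5): queue = [30, 99, 76, 5]

Answer: 30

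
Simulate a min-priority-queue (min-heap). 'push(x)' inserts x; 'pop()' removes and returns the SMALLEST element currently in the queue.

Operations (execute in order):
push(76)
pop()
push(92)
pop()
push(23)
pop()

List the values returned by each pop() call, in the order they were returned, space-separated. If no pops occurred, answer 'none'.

push(76): heap contents = [76]
pop() → 76: heap contents = []
push(92): heap contents = [92]
pop() → 92: heap contents = []
push(23): heap contents = [23]
pop() → 23: heap contents = []

Answer: 76 92 23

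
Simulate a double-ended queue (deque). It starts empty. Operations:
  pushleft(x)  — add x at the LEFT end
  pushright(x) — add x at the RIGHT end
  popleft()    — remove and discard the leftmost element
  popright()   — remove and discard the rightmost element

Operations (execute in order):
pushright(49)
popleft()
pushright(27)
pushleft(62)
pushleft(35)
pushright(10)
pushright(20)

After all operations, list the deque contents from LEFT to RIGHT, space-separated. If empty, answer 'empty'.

pushright(49): [49]
popleft(): []
pushright(27): [27]
pushleft(62): [62, 27]
pushleft(35): [35, 62, 27]
pushright(10): [35, 62, 27, 10]
pushright(20): [35, 62, 27, 10, 20]

Answer: 35 62 27 10 20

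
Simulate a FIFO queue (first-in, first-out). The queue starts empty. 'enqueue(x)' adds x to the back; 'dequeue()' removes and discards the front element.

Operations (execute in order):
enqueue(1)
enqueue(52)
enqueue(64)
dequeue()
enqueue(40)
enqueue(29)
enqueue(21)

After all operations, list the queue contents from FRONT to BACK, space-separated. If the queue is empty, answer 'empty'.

enqueue(1): [1]
enqueue(52): [1, 52]
enqueue(64): [1, 52, 64]
dequeue(): [52, 64]
enqueue(40): [52, 64, 40]
enqueue(29): [52, 64, 40, 29]
enqueue(21): [52, 64, 40, 29, 21]

Answer: 52 64 40 29 21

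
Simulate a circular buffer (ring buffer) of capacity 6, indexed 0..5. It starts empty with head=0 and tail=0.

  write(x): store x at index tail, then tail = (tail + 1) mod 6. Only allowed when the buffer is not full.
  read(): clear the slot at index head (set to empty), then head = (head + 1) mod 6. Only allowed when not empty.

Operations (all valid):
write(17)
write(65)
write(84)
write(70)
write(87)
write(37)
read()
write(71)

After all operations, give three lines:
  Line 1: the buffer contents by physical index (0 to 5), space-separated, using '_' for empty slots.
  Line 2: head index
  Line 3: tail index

Answer: 71 65 84 70 87 37
1
1

Derivation:
write(17): buf=[17 _ _ _ _ _], head=0, tail=1, size=1
write(65): buf=[17 65 _ _ _ _], head=0, tail=2, size=2
write(84): buf=[17 65 84 _ _ _], head=0, tail=3, size=3
write(70): buf=[17 65 84 70 _ _], head=0, tail=4, size=4
write(87): buf=[17 65 84 70 87 _], head=0, tail=5, size=5
write(37): buf=[17 65 84 70 87 37], head=0, tail=0, size=6
read(): buf=[_ 65 84 70 87 37], head=1, tail=0, size=5
write(71): buf=[71 65 84 70 87 37], head=1, tail=1, size=6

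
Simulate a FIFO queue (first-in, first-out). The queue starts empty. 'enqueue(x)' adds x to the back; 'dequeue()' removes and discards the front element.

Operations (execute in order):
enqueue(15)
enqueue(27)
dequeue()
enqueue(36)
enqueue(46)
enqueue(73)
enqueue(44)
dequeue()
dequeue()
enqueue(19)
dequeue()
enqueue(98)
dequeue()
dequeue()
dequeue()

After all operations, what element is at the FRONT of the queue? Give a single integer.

enqueue(15): queue = [15]
enqueue(27): queue = [15, 27]
dequeue(): queue = [27]
enqueue(36): queue = [27, 36]
enqueue(46): queue = [27, 36, 46]
enqueue(73): queue = [27, 36, 46, 73]
enqueue(44): queue = [27, 36, 46, 73, 44]
dequeue(): queue = [36, 46, 73, 44]
dequeue(): queue = [46, 73, 44]
enqueue(19): queue = [46, 73, 44, 19]
dequeue(): queue = [73, 44, 19]
enqueue(98): queue = [73, 44, 19, 98]
dequeue(): queue = [44, 19, 98]
dequeue(): queue = [19, 98]
dequeue(): queue = [98]

Answer: 98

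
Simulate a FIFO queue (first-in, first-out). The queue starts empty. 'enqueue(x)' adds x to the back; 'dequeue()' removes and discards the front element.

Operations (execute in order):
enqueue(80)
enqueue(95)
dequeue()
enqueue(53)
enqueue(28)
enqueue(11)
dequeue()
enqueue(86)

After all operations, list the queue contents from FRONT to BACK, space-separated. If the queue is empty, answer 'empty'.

enqueue(80): [80]
enqueue(95): [80, 95]
dequeue(): [95]
enqueue(53): [95, 53]
enqueue(28): [95, 53, 28]
enqueue(11): [95, 53, 28, 11]
dequeue(): [53, 28, 11]
enqueue(86): [53, 28, 11, 86]

Answer: 53 28 11 86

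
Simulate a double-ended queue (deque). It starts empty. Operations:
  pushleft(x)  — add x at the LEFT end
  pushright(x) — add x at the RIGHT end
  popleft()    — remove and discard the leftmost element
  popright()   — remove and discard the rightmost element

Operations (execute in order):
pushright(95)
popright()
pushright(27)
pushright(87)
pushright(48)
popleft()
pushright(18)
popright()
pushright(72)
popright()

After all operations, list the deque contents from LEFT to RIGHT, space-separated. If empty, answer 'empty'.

pushright(95): [95]
popright(): []
pushright(27): [27]
pushright(87): [27, 87]
pushright(48): [27, 87, 48]
popleft(): [87, 48]
pushright(18): [87, 48, 18]
popright(): [87, 48]
pushright(72): [87, 48, 72]
popright(): [87, 48]

Answer: 87 48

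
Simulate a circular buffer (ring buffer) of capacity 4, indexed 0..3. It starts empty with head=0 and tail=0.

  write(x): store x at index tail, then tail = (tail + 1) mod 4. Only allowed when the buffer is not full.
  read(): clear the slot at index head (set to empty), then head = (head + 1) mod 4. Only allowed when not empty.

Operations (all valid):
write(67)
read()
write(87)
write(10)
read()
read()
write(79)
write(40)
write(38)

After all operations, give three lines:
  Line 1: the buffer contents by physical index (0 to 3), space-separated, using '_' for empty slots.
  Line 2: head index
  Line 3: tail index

write(67): buf=[67 _ _ _], head=0, tail=1, size=1
read(): buf=[_ _ _ _], head=1, tail=1, size=0
write(87): buf=[_ 87 _ _], head=1, tail=2, size=1
write(10): buf=[_ 87 10 _], head=1, tail=3, size=2
read(): buf=[_ _ 10 _], head=2, tail=3, size=1
read(): buf=[_ _ _ _], head=3, tail=3, size=0
write(79): buf=[_ _ _ 79], head=3, tail=0, size=1
write(40): buf=[40 _ _ 79], head=3, tail=1, size=2
write(38): buf=[40 38 _ 79], head=3, tail=2, size=3

Answer: 40 38 _ 79
3
2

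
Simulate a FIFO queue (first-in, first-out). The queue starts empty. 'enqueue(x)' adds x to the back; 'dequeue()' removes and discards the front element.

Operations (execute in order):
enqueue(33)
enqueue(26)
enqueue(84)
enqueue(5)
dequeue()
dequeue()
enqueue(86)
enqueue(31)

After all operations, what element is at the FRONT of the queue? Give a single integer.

Answer: 84

Derivation:
enqueue(33): queue = [33]
enqueue(26): queue = [33, 26]
enqueue(84): queue = [33, 26, 84]
enqueue(5): queue = [33, 26, 84, 5]
dequeue(): queue = [26, 84, 5]
dequeue(): queue = [84, 5]
enqueue(86): queue = [84, 5, 86]
enqueue(31): queue = [84, 5, 86, 31]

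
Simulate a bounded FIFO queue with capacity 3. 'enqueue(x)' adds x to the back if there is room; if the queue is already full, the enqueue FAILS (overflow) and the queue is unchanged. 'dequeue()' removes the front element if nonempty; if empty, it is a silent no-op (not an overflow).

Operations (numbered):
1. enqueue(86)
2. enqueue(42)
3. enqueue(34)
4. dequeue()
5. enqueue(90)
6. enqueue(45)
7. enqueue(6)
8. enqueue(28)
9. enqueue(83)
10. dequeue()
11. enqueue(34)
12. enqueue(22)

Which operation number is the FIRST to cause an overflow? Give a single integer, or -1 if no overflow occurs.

Answer: 6

Derivation:
1. enqueue(86): size=1
2. enqueue(42): size=2
3. enqueue(34): size=3
4. dequeue(): size=2
5. enqueue(90): size=3
6. enqueue(45): size=3=cap → OVERFLOW (fail)
7. enqueue(6): size=3=cap → OVERFLOW (fail)
8. enqueue(28): size=3=cap → OVERFLOW (fail)
9. enqueue(83): size=3=cap → OVERFLOW (fail)
10. dequeue(): size=2
11. enqueue(34): size=3
12. enqueue(22): size=3=cap → OVERFLOW (fail)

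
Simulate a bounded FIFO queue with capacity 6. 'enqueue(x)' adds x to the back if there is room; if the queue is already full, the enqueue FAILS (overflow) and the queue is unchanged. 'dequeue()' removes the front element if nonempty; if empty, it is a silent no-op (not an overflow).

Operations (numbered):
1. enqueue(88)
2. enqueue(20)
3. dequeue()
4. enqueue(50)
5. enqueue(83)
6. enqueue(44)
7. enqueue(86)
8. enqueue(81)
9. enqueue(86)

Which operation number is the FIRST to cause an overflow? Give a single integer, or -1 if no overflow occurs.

Answer: 9

Derivation:
1. enqueue(88): size=1
2. enqueue(20): size=2
3. dequeue(): size=1
4. enqueue(50): size=2
5. enqueue(83): size=3
6. enqueue(44): size=4
7. enqueue(86): size=5
8. enqueue(81): size=6
9. enqueue(86): size=6=cap → OVERFLOW (fail)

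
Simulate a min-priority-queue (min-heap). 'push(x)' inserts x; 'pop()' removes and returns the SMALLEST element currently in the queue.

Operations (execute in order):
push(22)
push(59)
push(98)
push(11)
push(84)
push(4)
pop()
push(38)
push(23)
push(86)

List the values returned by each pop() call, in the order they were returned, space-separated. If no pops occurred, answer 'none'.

push(22): heap contents = [22]
push(59): heap contents = [22, 59]
push(98): heap contents = [22, 59, 98]
push(11): heap contents = [11, 22, 59, 98]
push(84): heap contents = [11, 22, 59, 84, 98]
push(4): heap contents = [4, 11, 22, 59, 84, 98]
pop() → 4: heap contents = [11, 22, 59, 84, 98]
push(38): heap contents = [11, 22, 38, 59, 84, 98]
push(23): heap contents = [11, 22, 23, 38, 59, 84, 98]
push(86): heap contents = [11, 22, 23, 38, 59, 84, 86, 98]

Answer: 4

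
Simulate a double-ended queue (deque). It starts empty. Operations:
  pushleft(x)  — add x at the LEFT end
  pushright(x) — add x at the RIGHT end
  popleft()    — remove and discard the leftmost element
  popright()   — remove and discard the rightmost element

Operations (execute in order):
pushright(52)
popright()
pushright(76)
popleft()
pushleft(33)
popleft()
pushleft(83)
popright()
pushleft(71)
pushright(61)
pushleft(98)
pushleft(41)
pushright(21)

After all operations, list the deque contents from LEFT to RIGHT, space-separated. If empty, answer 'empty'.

Answer: 41 98 71 61 21

Derivation:
pushright(52): [52]
popright(): []
pushright(76): [76]
popleft(): []
pushleft(33): [33]
popleft(): []
pushleft(83): [83]
popright(): []
pushleft(71): [71]
pushright(61): [71, 61]
pushleft(98): [98, 71, 61]
pushleft(41): [41, 98, 71, 61]
pushright(21): [41, 98, 71, 61, 21]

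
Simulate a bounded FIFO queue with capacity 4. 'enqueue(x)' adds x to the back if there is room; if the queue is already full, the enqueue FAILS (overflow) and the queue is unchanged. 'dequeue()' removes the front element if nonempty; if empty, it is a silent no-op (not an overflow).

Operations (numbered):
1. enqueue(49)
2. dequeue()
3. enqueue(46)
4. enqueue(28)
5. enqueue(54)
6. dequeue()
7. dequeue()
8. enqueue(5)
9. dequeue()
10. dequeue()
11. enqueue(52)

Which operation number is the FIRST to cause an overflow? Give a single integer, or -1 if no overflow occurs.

1. enqueue(49): size=1
2. dequeue(): size=0
3. enqueue(46): size=1
4. enqueue(28): size=2
5. enqueue(54): size=3
6. dequeue(): size=2
7. dequeue(): size=1
8. enqueue(5): size=2
9. dequeue(): size=1
10. dequeue(): size=0
11. enqueue(52): size=1

Answer: -1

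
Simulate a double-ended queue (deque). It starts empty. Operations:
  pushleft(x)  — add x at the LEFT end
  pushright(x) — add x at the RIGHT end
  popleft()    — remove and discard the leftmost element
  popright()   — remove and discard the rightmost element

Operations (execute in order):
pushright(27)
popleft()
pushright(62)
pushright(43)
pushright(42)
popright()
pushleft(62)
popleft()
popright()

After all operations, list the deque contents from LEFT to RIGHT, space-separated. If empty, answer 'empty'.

Answer: 62

Derivation:
pushright(27): [27]
popleft(): []
pushright(62): [62]
pushright(43): [62, 43]
pushright(42): [62, 43, 42]
popright(): [62, 43]
pushleft(62): [62, 62, 43]
popleft(): [62, 43]
popright(): [62]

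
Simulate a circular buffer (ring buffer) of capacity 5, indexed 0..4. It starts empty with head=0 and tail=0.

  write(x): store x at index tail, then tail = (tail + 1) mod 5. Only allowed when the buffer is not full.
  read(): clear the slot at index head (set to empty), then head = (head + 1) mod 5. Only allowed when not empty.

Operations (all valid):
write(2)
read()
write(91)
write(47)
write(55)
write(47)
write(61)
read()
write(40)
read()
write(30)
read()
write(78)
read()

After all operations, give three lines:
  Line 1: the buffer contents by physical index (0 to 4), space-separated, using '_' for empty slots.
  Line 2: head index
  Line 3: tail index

Answer: 61 40 30 78 _
0
4

Derivation:
write(2): buf=[2 _ _ _ _], head=0, tail=1, size=1
read(): buf=[_ _ _ _ _], head=1, tail=1, size=0
write(91): buf=[_ 91 _ _ _], head=1, tail=2, size=1
write(47): buf=[_ 91 47 _ _], head=1, tail=3, size=2
write(55): buf=[_ 91 47 55 _], head=1, tail=4, size=3
write(47): buf=[_ 91 47 55 47], head=1, tail=0, size=4
write(61): buf=[61 91 47 55 47], head=1, tail=1, size=5
read(): buf=[61 _ 47 55 47], head=2, tail=1, size=4
write(40): buf=[61 40 47 55 47], head=2, tail=2, size=5
read(): buf=[61 40 _ 55 47], head=3, tail=2, size=4
write(30): buf=[61 40 30 55 47], head=3, tail=3, size=5
read(): buf=[61 40 30 _ 47], head=4, tail=3, size=4
write(78): buf=[61 40 30 78 47], head=4, tail=4, size=5
read(): buf=[61 40 30 78 _], head=0, tail=4, size=4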